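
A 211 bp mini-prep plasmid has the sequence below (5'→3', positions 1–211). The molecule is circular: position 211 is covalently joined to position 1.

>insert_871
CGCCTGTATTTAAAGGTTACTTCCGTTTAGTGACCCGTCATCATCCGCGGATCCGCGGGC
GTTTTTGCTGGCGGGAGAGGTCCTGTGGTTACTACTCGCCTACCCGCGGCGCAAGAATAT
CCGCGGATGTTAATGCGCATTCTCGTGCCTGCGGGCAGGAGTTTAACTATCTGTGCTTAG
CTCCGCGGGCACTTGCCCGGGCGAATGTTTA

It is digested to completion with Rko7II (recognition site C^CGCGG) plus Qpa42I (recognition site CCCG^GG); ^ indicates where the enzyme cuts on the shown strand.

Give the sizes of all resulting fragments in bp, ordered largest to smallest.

62, 57, 51, 17, 16, 8 bp

Rko7II sites (CCGCGG) start at positions 45, 53, 104, 121, 183.
Rko7II cuts after the first base of each site, so after positions 45, 53, 104, 121, 183.
The Qpa42I site (CCCGGG) starts at position 196.
Qpa42I cuts after base 4 of each site, so after position 199.
Combined cut positions: 45, 53, 104, 121, 183, 199.
Circular molecule, 6 cuts → 6 fragments:
  46–53 → 8 bp
  54–104 → 51 bp
  105–121 → 17 bp
  122–183 → 62 bp
  184–199 → 16 bp
  200–211 then 1–45 → 12 + 45 = 57 bp
Sorted largest to smallest: 62, 57, 51, 17, 16, 8 bp.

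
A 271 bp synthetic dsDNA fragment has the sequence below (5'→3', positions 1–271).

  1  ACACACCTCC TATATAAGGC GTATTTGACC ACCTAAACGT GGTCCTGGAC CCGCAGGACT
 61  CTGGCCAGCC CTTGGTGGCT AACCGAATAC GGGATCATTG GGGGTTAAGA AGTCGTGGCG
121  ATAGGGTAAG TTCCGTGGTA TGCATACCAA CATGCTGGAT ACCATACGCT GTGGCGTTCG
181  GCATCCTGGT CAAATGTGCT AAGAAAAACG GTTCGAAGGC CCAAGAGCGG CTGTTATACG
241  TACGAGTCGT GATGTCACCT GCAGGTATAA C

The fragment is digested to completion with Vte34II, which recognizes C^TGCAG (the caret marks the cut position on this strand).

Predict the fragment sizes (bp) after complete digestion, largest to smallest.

The Vte34II site (CTGCAG) starts at position 259.
Vte34II cuts after the first base of each site, so after position 259.
Linear molecule, 1 cut → 2 fragments:
  1–259 → 259 bp
  260–271 → 12 bp
Sorted largest to smallest: 259, 12 bp.

259, 12 bp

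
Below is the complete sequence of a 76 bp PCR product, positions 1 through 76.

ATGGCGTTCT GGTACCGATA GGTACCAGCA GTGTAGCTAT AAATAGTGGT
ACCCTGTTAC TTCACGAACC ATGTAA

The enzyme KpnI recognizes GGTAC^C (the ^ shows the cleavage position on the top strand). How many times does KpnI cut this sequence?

3

GGTACC occurs starting at positions 11, 21, 48.
KpnI cuts at 3 sites.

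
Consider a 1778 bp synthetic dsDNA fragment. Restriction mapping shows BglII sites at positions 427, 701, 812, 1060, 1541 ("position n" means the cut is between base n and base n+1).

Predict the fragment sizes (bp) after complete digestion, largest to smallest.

Linear molecule, 5 cuts → 6 fragments:
  427 − 0 = 427 bp
  701 − 427 = 274 bp
  812 − 701 = 111 bp
  1060 − 812 = 248 bp
  1541 − 1060 = 481 bp
  1778 − 1541 = 237 bp
Sorted largest to smallest: 481, 427, 274, 248, 237, 111 bp.

481, 427, 274, 248, 237, 111 bp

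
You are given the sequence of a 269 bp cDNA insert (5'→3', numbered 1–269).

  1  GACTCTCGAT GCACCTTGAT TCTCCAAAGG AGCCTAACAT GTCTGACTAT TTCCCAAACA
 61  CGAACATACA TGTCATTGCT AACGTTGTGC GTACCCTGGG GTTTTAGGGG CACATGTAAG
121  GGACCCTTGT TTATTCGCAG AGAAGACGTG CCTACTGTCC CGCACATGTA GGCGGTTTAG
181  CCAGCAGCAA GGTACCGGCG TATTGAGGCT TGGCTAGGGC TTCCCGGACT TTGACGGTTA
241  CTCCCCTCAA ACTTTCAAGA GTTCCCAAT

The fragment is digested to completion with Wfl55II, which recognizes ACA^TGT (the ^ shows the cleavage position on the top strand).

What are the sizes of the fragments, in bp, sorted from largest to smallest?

103, 52, 44, 39, 31 bp

Wfl55II sites (ACATGT) start at positions 37, 68, 112, 164.
Wfl55II cuts after base 3 of each site, so after positions 39, 70, 114, 166.
Linear molecule, 4 cuts → 5 fragments:
  1–39 → 39 bp
  40–70 → 31 bp
  71–114 → 44 bp
  115–166 → 52 bp
  167–269 → 103 bp
Sorted largest to smallest: 103, 52, 44, 39, 31 bp.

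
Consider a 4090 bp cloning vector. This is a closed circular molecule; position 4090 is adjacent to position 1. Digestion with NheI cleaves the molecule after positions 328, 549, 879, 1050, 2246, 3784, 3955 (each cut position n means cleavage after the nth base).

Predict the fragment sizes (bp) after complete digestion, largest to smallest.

1538, 1196, 463, 330, 221, 171, 171 bp

Circular molecule, 7 cuts → 7 fragments:
  549 − 328 = 221 bp
  879 − 549 = 330 bp
  1050 − 879 = 171 bp
  2246 − 1050 = 1196 bp
  3784 − 2246 = 1538 bp
  3955 − 3784 = 171 bp
  wrap: 4090 − 3955 + 328 = 463 bp
Sorted largest to smallest: 1538, 1196, 463, 330, 221, 171, 171 bp.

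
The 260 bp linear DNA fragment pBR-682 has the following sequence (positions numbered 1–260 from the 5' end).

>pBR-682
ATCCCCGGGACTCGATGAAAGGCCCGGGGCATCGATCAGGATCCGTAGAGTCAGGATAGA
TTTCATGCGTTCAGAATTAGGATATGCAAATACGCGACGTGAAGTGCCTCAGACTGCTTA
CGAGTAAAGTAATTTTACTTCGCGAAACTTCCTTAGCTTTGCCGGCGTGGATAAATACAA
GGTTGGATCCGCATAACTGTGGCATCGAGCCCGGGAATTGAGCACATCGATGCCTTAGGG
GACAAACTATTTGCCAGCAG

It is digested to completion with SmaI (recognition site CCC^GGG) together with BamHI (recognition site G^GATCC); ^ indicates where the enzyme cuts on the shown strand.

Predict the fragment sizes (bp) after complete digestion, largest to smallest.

SmaI sites (CCCGGG) start at positions 4, 23, 210.
SmaI cuts after base 3 of each site, so after positions 6, 25, 212.
BamHI sites (GGATCC) start at positions 39, 185.
BamHI cuts after the first base of each site, so after positions 39, 185.
Combined cut positions: 6, 25, 39, 185, 212.
Linear molecule, 5 cuts → 6 fragments:
  1–6 → 6 bp
  7–25 → 19 bp
  26–39 → 14 bp
  40–185 → 146 bp
  186–212 → 27 bp
  213–260 → 48 bp
Sorted largest to smallest: 146, 48, 27, 19, 14, 6 bp.

146, 48, 27, 19, 14, 6 bp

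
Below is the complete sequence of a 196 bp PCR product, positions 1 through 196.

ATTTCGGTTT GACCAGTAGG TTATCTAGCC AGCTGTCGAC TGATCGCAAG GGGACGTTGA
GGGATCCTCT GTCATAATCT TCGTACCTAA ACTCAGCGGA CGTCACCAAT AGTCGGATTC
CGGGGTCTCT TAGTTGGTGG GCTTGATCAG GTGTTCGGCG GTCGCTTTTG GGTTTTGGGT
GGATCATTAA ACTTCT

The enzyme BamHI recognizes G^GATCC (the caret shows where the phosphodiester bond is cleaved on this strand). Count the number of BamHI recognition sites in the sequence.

1

GGATCC occurs starting at position 62.
BamHI cuts at 1 site.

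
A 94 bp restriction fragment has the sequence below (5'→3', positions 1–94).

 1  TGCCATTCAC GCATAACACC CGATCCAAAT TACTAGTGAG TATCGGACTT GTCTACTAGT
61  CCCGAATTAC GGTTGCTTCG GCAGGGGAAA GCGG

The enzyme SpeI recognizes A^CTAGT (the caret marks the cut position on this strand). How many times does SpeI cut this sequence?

ACTAGT occurs starting at positions 32, 55.
SpeI cuts at 2 sites.

2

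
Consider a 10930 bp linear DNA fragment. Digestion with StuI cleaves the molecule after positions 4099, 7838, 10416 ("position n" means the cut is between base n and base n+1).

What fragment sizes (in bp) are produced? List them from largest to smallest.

4099, 3739, 2578, 514 bp

Linear molecule, 3 cuts → 4 fragments:
  4099 − 0 = 4099 bp
  7838 − 4099 = 3739 bp
  10416 − 7838 = 2578 bp
  10930 − 10416 = 514 bp
Sorted largest to smallest: 4099, 3739, 2578, 514 bp.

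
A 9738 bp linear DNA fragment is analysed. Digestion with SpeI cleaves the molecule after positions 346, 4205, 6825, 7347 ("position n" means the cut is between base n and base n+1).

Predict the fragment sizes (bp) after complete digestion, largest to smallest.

Linear molecule, 4 cuts → 5 fragments:
  346 − 0 = 346 bp
  4205 − 346 = 3859 bp
  6825 − 4205 = 2620 bp
  7347 − 6825 = 522 bp
  9738 − 7347 = 2391 bp
Sorted largest to smallest: 3859, 2620, 2391, 522, 346 bp.

3859, 2620, 2391, 522, 346 bp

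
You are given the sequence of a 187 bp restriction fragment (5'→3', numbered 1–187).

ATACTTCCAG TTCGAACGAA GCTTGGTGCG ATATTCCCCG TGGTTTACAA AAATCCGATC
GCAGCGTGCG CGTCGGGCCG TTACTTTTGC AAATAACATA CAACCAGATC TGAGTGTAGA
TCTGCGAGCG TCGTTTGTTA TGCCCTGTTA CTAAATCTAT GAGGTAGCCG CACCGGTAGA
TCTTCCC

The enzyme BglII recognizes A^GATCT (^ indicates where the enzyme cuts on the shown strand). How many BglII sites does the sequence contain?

AGATCT occurs starting at positions 106, 118, 178.
BglII cuts at 3 sites.

3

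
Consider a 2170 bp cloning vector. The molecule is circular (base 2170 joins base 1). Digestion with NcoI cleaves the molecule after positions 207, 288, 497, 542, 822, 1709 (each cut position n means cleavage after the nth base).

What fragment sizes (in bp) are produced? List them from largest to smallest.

Circular molecule, 6 cuts → 6 fragments:
  288 − 207 = 81 bp
  497 − 288 = 209 bp
  542 − 497 = 45 bp
  822 − 542 = 280 bp
  1709 − 822 = 887 bp
  wrap: 2170 − 1709 + 207 = 668 bp
Sorted largest to smallest: 887, 668, 280, 209, 81, 45 bp.

887, 668, 280, 209, 81, 45 bp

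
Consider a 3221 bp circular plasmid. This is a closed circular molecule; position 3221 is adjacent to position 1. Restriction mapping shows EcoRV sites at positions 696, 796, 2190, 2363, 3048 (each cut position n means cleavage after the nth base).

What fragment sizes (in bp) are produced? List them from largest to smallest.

1394, 869, 685, 173, 100 bp

Circular molecule, 5 cuts → 5 fragments:
  796 − 696 = 100 bp
  2190 − 796 = 1394 bp
  2363 − 2190 = 173 bp
  3048 − 2363 = 685 bp
  wrap: 3221 − 3048 + 696 = 869 bp
Sorted largest to smallest: 1394, 869, 685, 173, 100 bp.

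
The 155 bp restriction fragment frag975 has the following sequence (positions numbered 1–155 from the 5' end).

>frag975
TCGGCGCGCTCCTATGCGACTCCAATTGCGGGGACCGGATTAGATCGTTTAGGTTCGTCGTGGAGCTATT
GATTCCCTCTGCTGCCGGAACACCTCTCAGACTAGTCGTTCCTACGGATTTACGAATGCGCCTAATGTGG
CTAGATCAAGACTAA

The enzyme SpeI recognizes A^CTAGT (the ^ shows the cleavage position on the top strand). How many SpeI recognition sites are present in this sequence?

ACTAGT occurs starting at position 101.
SpeI cuts at 1 site.

1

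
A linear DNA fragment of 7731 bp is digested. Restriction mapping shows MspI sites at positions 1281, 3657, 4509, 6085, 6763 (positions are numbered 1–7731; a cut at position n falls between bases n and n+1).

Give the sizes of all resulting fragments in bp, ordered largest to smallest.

2376, 1576, 1281, 968, 852, 678 bp

Linear molecule, 5 cuts → 6 fragments:
  1281 − 0 = 1281 bp
  3657 − 1281 = 2376 bp
  4509 − 3657 = 852 bp
  6085 − 4509 = 1576 bp
  6763 − 6085 = 678 bp
  7731 − 6763 = 968 bp
Sorted largest to smallest: 2376, 1576, 1281, 968, 852, 678 bp.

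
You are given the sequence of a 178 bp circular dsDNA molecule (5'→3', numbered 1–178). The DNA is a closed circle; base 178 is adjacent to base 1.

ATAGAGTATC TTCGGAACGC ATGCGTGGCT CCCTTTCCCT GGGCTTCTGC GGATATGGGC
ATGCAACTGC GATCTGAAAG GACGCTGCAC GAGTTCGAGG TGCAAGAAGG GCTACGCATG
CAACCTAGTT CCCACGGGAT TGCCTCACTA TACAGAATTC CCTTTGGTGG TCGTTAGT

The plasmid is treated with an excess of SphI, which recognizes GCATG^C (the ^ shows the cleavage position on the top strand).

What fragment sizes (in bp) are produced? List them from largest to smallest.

81, 57, 40 bp

SphI sites (GCATGC) start at positions 19, 59, 116.
SphI cuts after base 5 of each site (before the last base), so after positions 23, 63, 120.
Circular molecule, 3 cuts → 3 fragments:
  24–63 → 40 bp
  64–120 → 57 bp
  121–178 then 1–23 → 58 + 23 = 81 bp
Sorted largest to smallest: 81, 57, 40 bp.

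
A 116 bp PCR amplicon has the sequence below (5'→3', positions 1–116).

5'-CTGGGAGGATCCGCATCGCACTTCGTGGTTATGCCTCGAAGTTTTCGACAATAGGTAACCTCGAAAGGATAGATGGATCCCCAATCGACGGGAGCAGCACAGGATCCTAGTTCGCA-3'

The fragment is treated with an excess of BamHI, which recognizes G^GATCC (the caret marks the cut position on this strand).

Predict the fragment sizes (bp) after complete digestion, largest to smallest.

68, 27, 14, 7 bp

BamHI sites (GGATCC) start at positions 7, 75, 102.
BamHI cuts after the first base of each site, so after positions 7, 75, 102.
Linear molecule, 3 cuts → 4 fragments:
  1–7 → 7 bp
  8–75 → 68 bp
  76–102 → 27 bp
  103–116 → 14 bp
Sorted largest to smallest: 68, 27, 14, 7 bp.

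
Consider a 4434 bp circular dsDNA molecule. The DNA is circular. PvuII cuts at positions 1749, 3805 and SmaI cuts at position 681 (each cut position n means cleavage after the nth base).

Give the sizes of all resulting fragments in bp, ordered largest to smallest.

Combined cut positions (sorted): 681, 1749, 3805.
Circular molecule, 3 cuts → 3 fragments:
  1749 − 681 = 1068 bp
  3805 − 1749 = 2056 bp
  wrap: 4434 − 3805 + 681 = 1310 bp
Sorted largest to smallest: 2056, 1310, 1068 bp.

2056, 1310, 1068 bp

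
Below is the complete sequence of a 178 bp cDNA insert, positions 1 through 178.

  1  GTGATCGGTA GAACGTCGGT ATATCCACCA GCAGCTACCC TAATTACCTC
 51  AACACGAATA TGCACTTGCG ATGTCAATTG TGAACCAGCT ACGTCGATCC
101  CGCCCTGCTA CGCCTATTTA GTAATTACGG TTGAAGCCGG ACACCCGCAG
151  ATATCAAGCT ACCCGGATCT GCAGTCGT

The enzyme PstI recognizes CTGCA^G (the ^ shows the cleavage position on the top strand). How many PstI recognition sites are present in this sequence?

CTGCAG occurs starting at position 169.
PstI cuts at 1 site.

1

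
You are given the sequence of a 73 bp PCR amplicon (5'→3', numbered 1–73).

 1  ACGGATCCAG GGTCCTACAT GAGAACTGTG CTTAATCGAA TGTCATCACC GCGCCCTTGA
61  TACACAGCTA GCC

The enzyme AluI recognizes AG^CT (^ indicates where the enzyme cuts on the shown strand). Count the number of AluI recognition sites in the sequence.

AGCT occurs starting at position 66.
AluI cuts at 1 site.

1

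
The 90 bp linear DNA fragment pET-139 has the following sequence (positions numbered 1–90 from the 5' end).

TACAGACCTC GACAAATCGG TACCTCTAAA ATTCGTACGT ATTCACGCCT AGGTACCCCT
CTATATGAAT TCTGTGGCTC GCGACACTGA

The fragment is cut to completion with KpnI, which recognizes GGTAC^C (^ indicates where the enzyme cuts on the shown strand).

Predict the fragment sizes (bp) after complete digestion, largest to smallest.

34, 33, 23 bp

KpnI sites (GGTACC) start at positions 19, 52.
KpnI cuts after base 5 of each site (before the last base), so after positions 23, 56.
Linear molecule, 2 cuts → 3 fragments:
  1–23 → 23 bp
  24–56 → 33 bp
  57–90 → 34 bp
Sorted largest to smallest: 34, 33, 23 bp.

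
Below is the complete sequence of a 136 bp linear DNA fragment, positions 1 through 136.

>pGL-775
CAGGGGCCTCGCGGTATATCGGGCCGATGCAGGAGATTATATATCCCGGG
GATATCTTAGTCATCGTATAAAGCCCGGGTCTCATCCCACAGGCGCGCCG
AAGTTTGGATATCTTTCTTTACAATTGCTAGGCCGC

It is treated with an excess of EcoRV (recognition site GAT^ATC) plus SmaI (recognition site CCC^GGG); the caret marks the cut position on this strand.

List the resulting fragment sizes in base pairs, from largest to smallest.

47, 34, 26, 23, 6 bp

EcoRV sites (GATATC) start at positions 51, 108.
EcoRV cuts after base 3 of each site, so after positions 53, 110.
SmaI sites (CCCGGG) start at positions 45, 74.
SmaI cuts after base 3 of each site, so after positions 47, 76.
Combined cut positions: 47, 53, 76, 110.
Linear molecule, 4 cuts → 5 fragments:
  1–47 → 47 bp
  48–53 → 6 bp
  54–76 → 23 bp
  77–110 → 34 bp
  111–136 → 26 bp
Sorted largest to smallest: 47, 34, 26, 23, 6 bp.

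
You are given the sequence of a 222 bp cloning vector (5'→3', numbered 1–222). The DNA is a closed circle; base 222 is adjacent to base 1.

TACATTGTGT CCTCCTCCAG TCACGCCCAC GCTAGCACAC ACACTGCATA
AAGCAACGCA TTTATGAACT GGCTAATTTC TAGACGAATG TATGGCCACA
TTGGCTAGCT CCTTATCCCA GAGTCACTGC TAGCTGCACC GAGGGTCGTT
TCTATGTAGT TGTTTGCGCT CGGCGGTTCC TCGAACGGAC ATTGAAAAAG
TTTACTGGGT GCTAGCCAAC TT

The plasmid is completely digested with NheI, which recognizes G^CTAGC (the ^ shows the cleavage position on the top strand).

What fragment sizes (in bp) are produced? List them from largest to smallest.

NheI sites (GCTAGC) start at positions 31, 104, 129, 211.
NheI cuts after the first base of each site, so after positions 31, 104, 129, 211.
Circular molecule, 4 cuts → 4 fragments:
  32–104 → 73 bp
  105–129 → 25 bp
  130–211 → 82 bp
  212–222 then 1–31 → 11 + 31 = 42 bp
Sorted largest to smallest: 82, 73, 42, 25 bp.

82, 73, 42, 25 bp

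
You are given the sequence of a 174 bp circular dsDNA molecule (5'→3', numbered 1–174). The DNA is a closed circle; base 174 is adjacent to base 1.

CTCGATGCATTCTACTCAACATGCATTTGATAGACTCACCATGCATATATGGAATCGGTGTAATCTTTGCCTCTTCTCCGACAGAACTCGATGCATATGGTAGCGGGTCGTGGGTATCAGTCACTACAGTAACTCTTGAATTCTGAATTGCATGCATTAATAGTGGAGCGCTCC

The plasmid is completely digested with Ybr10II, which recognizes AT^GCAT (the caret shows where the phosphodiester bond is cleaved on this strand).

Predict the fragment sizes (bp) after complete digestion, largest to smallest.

Ybr10II sites (ATGCAT) start at positions 5, 21, 41, 91, 152.
Ybr10II cuts after base 2 of each site, so after positions 6, 22, 42, 92, 153.
Circular molecule, 5 cuts → 5 fragments:
  7–22 → 16 bp
  23–42 → 20 bp
  43–92 → 50 bp
  93–153 → 61 bp
  154–174 then 1–6 → 21 + 6 = 27 bp
Sorted largest to smallest: 61, 50, 27, 20, 16 bp.

61, 50, 27, 20, 16 bp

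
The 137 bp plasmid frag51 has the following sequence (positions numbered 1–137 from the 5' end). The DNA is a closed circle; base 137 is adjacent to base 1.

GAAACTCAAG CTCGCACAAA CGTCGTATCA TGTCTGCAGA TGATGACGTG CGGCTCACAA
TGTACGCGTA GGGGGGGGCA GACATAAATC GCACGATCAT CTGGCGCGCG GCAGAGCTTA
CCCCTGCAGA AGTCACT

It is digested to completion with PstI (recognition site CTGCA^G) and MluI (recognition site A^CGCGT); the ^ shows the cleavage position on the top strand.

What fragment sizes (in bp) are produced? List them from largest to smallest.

PstI sites (CTGCAG) start at positions 34, 124.
PstI cuts after base 5 of each site (before the last base), so after positions 38, 128.
The MluI site (ACGCGT) starts at position 64.
MluI cuts after the first base of each site, so after position 64.
Combined cut positions: 38, 64, 128.
Circular molecule, 3 cuts → 3 fragments:
  39–64 → 26 bp
  65–128 → 64 bp
  129–137 then 1–38 → 9 + 38 = 47 bp
Sorted largest to smallest: 64, 47, 26 bp.

64, 47, 26 bp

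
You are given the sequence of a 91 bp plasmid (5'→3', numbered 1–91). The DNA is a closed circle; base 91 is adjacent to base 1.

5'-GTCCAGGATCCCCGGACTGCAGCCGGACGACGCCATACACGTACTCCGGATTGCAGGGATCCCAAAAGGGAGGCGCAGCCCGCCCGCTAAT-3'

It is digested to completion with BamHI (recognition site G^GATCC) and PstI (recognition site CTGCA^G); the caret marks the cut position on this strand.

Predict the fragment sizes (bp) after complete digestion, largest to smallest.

40, 36, 15 bp

BamHI sites (GGATCC) start at positions 6, 57.
BamHI cuts after the first base of each site, so after positions 6, 57.
The PstI site (CTGCAG) starts at position 17.
PstI cuts after base 5 of each site (before the last base), so after position 21.
Combined cut positions: 6, 21, 57.
Circular molecule, 3 cuts → 3 fragments:
  7–21 → 15 bp
  22–57 → 36 bp
  58–91 then 1–6 → 34 + 6 = 40 bp
Sorted largest to smallest: 40, 36, 15 bp.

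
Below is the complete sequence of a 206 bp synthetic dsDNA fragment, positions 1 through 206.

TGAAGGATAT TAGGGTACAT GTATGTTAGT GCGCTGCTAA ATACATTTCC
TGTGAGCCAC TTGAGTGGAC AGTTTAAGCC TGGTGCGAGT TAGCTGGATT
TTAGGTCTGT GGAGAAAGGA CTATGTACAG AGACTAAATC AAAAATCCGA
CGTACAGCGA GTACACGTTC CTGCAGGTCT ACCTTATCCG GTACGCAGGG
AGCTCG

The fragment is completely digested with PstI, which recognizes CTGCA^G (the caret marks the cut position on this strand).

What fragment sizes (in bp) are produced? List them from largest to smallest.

The PstI site (CTGCAG) starts at position 171.
PstI cuts after base 5 of each site (before the last base), so after position 175.
Linear molecule, 1 cut → 2 fragments:
  1–175 → 175 bp
  176–206 → 31 bp
Sorted largest to smallest: 175, 31 bp.

175, 31 bp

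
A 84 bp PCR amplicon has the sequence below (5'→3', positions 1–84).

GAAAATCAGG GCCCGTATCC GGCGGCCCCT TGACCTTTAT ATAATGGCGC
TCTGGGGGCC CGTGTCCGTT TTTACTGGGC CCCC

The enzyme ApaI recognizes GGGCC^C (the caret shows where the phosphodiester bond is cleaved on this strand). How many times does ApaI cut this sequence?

3

GGGCCC occurs starting at positions 9, 56, 77.
ApaI cuts at 3 sites.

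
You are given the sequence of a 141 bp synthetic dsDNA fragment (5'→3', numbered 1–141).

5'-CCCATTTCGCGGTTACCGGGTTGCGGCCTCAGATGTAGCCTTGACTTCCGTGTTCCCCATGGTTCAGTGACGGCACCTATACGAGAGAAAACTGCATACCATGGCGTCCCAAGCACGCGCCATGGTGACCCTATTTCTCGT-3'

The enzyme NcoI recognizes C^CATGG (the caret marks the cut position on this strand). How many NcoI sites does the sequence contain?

3

CCATGG occurs starting at positions 57, 99, 120.
NcoI cuts at 3 sites.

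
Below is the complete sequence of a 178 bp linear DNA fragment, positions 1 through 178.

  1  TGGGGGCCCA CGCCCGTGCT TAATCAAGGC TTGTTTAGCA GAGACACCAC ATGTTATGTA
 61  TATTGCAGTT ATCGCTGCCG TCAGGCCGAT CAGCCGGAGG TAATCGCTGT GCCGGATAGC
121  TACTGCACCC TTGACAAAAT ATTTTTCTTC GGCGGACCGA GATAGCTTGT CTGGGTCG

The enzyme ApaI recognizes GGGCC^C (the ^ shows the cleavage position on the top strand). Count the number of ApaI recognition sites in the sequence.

1

GGGCCC occurs starting at position 4.
ApaI cuts at 1 site.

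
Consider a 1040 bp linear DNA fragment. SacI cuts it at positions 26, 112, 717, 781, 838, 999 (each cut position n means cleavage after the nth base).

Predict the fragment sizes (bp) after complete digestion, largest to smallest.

605, 161, 86, 64, 57, 41, 26 bp

Linear molecule, 6 cuts → 7 fragments:
  26 − 0 = 26 bp
  112 − 26 = 86 bp
  717 − 112 = 605 bp
  781 − 717 = 64 bp
  838 − 781 = 57 bp
  999 − 838 = 161 bp
  1040 − 999 = 41 bp
Sorted largest to smallest: 605, 161, 86, 64, 57, 41, 26 bp.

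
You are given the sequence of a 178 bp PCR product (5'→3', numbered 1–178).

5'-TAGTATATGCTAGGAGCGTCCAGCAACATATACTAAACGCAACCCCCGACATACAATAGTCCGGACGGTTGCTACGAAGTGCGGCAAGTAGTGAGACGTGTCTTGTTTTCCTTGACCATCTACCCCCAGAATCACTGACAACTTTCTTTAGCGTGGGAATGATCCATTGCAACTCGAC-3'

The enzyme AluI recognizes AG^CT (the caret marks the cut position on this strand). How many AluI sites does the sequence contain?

No occurrence of AGCT is present in the sequence.
AluI does not cut: 0 sites.

0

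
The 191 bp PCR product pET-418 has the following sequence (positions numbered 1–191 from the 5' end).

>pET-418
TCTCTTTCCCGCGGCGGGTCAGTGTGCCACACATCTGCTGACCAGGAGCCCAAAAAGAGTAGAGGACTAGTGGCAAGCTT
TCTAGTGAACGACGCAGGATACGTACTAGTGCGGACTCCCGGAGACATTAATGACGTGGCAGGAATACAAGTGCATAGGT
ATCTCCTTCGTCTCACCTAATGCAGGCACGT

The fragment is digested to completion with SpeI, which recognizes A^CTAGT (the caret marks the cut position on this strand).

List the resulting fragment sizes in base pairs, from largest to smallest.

86, 66, 39 bp

SpeI sites (ACTAGT) start at positions 66, 105.
SpeI cuts after the first base of each site, so after positions 66, 105.
Linear molecule, 2 cuts → 3 fragments:
  1–66 → 66 bp
  67–105 → 39 bp
  106–191 → 86 bp
Sorted largest to smallest: 86, 66, 39 bp.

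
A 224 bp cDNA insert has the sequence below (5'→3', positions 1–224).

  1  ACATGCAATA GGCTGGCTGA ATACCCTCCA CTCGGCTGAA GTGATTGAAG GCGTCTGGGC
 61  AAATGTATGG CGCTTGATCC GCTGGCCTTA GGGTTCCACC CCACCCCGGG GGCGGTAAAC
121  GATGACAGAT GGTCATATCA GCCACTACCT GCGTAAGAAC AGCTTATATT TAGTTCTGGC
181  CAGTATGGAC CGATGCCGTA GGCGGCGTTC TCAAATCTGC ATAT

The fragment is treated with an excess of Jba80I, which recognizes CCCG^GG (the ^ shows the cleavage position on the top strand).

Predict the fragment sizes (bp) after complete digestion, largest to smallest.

116, 108 bp

The Jba80I site (CCCGGG) starts at position 105.
Jba80I cuts after base 4 of each site, so after position 108.
Linear molecule, 1 cut → 2 fragments:
  1–108 → 108 bp
  109–224 → 116 bp
Sorted largest to smallest: 116, 108 bp.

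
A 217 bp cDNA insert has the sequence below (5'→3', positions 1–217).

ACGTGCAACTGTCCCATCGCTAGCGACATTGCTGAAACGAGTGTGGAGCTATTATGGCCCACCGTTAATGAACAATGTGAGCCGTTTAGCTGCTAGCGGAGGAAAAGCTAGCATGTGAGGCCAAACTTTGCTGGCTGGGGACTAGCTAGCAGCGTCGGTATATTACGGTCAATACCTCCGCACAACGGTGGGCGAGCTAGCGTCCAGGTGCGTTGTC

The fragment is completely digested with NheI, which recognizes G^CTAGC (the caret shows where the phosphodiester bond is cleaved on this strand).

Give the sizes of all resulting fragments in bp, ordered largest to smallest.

NheI sites (GCTAGC) start at positions 19, 92, 107, 145, 196.
NheI cuts after the first base of each site, so after positions 19, 92, 107, 145, 196.
Linear molecule, 5 cuts → 6 fragments:
  1–19 → 19 bp
  20–92 → 73 bp
  93–107 → 15 bp
  108–145 → 38 bp
  146–196 → 51 bp
  197–217 → 21 bp
Sorted largest to smallest: 73, 51, 38, 21, 19, 15 bp.

73, 51, 38, 21, 19, 15 bp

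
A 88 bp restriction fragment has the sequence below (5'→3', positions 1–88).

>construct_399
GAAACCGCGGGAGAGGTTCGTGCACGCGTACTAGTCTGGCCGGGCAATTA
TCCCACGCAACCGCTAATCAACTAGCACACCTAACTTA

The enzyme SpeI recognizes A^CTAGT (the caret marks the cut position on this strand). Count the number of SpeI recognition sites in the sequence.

ACTAGT occurs starting at position 30.
SpeI cuts at 1 site.

1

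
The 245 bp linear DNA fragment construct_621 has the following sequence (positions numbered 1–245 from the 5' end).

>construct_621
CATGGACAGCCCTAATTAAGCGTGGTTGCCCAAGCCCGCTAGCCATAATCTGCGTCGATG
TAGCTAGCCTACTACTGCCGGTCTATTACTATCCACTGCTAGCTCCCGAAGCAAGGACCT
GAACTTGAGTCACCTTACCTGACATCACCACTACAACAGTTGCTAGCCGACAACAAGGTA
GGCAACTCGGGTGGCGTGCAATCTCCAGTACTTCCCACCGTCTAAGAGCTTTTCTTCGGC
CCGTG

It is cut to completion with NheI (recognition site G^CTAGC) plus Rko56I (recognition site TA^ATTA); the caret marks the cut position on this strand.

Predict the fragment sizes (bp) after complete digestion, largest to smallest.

NheI sites (GCTAGC) start at positions 38, 63, 98, 162.
NheI cuts after the first base of each site, so after positions 38, 63, 98, 162.
The Rko56I site (TAATTA) starts at position 13.
Rko56I cuts after base 2 of each site, so after position 14.
Combined cut positions: 14, 38, 63, 98, 162.
Linear molecule, 5 cuts → 6 fragments:
  1–14 → 14 bp
  15–38 → 24 bp
  39–63 → 25 bp
  64–98 → 35 bp
  99–162 → 64 bp
  163–245 → 83 bp
Sorted largest to smallest: 83, 64, 35, 25, 24, 14 bp.

83, 64, 35, 25, 24, 14 bp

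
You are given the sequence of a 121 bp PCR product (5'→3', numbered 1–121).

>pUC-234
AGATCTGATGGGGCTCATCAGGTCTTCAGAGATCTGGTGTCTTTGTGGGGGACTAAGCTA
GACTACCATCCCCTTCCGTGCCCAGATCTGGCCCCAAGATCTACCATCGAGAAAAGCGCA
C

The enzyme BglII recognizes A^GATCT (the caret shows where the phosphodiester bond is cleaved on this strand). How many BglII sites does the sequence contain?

4

AGATCT occurs starting at positions 1, 30, 84, 97.
BglII cuts at 4 sites.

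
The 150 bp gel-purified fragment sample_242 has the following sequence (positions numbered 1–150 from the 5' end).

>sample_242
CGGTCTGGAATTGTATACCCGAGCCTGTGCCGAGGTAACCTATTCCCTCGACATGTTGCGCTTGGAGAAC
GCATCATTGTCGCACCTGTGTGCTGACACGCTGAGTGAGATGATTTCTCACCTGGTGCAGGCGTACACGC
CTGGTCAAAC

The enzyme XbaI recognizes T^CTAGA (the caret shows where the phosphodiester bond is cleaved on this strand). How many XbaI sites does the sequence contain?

0

No occurrence of TCTAGA is present in the sequence.
XbaI does not cut: 0 sites.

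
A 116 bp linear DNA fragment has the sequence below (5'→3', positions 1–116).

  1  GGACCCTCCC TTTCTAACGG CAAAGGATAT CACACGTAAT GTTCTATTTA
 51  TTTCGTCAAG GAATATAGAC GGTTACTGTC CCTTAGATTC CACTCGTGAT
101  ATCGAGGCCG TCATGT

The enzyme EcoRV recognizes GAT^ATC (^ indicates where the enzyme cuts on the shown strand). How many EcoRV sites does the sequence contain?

GATATC occurs starting at positions 26, 98.
EcoRV cuts at 2 sites.

2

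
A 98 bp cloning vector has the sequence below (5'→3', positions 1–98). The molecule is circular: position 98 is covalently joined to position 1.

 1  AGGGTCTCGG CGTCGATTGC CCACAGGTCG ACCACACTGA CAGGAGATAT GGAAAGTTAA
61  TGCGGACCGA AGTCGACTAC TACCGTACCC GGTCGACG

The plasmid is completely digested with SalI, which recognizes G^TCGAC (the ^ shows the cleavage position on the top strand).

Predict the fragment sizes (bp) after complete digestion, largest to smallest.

SalI sites (GTCGAC) start at positions 27, 72, 92.
SalI cuts after the first base of each site, so after positions 27, 72, 92.
Circular molecule, 3 cuts → 3 fragments:
  28–72 → 45 bp
  73–92 → 20 bp
  93–98 then 1–27 → 6 + 27 = 33 bp
Sorted largest to smallest: 45, 33, 20 bp.

45, 33, 20 bp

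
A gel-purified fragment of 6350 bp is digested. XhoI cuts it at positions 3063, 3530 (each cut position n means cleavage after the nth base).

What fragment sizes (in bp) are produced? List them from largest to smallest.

3063, 2820, 467 bp

Linear molecule, 2 cuts → 3 fragments:
  3063 − 0 = 3063 bp
  3530 − 3063 = 467 bp
  6350 − 3530 = 2820 bp
Sorted largest to smallest: 3063, 2820, 467 bp.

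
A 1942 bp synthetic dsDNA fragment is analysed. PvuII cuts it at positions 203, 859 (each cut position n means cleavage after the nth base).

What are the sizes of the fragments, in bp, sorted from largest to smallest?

1083, 656, 203 bp

Linear molecule, 2 cuts → 3 fragments:
  203 − 0 = 203 bp
  859 − 203 = 656 bp
  1942 − 859 = 1083 bp
Sorted largest to smallest: 1083, 656, 203 bp.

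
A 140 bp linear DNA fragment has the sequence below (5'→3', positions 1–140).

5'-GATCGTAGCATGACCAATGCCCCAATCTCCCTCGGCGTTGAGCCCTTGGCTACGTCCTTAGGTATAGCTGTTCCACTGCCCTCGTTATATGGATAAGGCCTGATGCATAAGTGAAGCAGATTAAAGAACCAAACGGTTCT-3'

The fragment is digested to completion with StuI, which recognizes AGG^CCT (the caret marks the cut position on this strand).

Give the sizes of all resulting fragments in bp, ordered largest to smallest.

The StuI site (AGGCCT) starts at position 96.
StuI cuts after base 3 of each site, so after position 98.
Linear molecule, 1 cut → 2 fragments:
  1–98 → 98 bp
  99–140 → 42 bp
Sorted largest to smallest: 98, 42 bp.

98, 42 bp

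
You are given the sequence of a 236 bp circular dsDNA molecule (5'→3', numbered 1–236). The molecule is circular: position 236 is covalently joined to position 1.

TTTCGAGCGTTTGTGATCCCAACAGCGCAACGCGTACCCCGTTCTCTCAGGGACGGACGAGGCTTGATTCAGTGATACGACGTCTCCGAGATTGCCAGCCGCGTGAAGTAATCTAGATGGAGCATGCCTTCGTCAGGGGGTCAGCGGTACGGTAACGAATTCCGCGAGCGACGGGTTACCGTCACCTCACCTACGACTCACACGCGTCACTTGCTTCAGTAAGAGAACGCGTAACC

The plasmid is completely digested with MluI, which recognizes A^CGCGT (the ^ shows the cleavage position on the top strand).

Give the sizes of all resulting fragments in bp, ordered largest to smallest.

MluI sites (ACGCGT) start at positions 30, 202, 227.
MluI cuts after the first base of each site, so after positions 30, 202, 227.
Circular molecule, 3 cuts → 3 fragments:
  31–202 → 172 bp
  203–227 → 25 bp
  228–236 then 1–30 → 9 + 30 = 39 bp
Sorted largest to smallest: 172, 39, 25 bp.

172, 39, 25 bp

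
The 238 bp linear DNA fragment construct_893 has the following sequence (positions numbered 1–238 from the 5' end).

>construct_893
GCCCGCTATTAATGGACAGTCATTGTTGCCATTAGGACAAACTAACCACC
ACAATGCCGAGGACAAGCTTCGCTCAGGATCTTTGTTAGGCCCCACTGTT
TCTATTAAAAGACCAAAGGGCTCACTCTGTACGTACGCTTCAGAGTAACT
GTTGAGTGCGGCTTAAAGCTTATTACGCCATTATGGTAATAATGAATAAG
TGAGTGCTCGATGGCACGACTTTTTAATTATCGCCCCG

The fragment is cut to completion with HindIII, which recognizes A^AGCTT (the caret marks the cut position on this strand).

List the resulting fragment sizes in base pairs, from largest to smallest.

101, 72, 65 bp

HindIII sites (AAGCTT) start at positions 65, 166.
HindIII cuts after the first base of each site, so after positions 65, 166.
Linear molecule, 2 cuts → 3 fragments:
  1–65 → 65 bp
  66–166 → 101 bp
  167–238 → 72 bp
Sorted largest to smallest: 101, 72, 65 bp.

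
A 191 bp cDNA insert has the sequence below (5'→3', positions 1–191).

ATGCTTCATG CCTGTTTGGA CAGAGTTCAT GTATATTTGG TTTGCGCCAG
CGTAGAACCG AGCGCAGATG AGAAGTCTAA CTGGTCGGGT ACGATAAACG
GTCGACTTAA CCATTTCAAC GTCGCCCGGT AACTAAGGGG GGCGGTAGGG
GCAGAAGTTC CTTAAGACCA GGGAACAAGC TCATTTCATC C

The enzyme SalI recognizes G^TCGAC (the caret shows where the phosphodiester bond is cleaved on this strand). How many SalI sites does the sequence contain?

1

GTCGAC occurs starting at position 101.
SalI cuts at 1 site.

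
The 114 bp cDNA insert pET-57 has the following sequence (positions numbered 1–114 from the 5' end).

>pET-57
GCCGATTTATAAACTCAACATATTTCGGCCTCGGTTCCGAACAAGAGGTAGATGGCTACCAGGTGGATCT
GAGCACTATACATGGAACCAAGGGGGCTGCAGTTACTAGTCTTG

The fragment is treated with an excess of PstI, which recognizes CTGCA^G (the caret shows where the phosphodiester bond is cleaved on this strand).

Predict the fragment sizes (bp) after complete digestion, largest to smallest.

101, 13 bp

The PstI site (CTGCAG) starts at position 97.
PstI cuts after base 5 of each site (before the last base), so after position 101.
Linear molecule, 1 cut → 2 fragments:
  1–101 → 101 bp
  102–114 → 13 bp
Sorted largest to smallest: 101, 13 bp.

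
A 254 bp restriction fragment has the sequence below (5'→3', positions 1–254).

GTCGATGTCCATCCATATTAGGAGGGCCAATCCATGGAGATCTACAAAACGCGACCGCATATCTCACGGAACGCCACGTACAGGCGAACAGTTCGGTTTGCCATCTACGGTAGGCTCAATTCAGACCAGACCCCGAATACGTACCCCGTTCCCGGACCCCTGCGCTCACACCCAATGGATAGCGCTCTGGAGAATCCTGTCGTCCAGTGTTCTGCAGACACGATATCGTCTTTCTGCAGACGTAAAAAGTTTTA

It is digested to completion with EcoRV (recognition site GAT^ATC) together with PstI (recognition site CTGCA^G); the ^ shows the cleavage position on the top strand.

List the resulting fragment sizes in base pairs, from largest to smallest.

The EcoRV site (GATATC) starts at position 222.
EcoRV cuts after base 3 of each site, so after position 224.
PstI sites (CTGCAG) start at positions 212, 234.
PstI cuts after base 5 of each site (before the last base), so after positions 216, 238.
Combined cut positions: 216, 224, 238.
Linear molecule, 3 cuts → 4 fragments:
  1–216 → 216 bp
  217–224 → 8 bp
  225–238 → 14 bp
  239–254 → 16 bp
Sorted largest to smallest: 216, 16, 14, 8 bp.

216, 16, 14, 8 bp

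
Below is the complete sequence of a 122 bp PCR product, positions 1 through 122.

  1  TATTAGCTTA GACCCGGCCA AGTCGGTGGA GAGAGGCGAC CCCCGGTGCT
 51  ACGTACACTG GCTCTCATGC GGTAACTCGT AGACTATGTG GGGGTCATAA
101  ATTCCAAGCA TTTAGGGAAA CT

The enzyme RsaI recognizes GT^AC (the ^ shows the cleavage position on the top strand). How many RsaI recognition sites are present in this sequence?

GTAC occurs starting at position 53.
RsaI cuts at 1 site.

1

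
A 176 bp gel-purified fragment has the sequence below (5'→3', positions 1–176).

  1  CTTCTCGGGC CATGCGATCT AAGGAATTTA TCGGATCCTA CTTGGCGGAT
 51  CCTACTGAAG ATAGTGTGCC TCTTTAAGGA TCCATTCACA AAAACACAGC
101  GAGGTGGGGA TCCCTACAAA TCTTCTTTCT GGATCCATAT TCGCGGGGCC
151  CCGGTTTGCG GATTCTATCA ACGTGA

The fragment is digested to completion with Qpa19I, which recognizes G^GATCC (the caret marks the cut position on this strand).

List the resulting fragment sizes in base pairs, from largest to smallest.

Qpa19I sites (GGATCC) start at positions 33, 47, 78, 108, 131.
Qpa19I cuts after the first base of each site, so after positions 33, 47, 78, 108, 131.
Linear molecule, 5 cuts → 6 fragments:
  1–33 → 33 bp
  34–47 → 14 bp
  48–78 → 31 bp
  79–108 → 30 bp
  109–131 → 23 bp
  132–176 → 45 bp
Sorted largest to smallest: 45, 33, 31, 30, 23, 14 bp.

45, 33, 31, 30, 23, 14 bp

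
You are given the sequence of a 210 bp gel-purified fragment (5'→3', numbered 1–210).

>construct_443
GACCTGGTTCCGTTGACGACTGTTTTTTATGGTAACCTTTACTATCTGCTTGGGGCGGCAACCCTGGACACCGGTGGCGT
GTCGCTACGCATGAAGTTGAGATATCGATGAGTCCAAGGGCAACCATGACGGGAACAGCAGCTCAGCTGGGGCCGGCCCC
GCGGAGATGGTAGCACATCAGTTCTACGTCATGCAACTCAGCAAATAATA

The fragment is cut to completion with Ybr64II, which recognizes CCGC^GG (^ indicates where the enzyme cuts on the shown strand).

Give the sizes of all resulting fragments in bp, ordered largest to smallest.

162, 48 bp

The Ybr64II site (CCGCGG) starts at position 159.
Ybr64II cuts after base 4 of each site, so after position 162.
Linear molecule, 1 cut → 2 fragments:
  1–162 → 162 bp
  163–210 → 48 bp
Sorted largest to smallest: 162, 48 bp.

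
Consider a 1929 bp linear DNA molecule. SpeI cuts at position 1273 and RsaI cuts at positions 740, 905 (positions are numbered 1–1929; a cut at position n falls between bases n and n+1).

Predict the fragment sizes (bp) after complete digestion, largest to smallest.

Combined cut positions (sorted): 740, 905, 1273.
Linear molecule, 3 cuts → 4 fragments:
  740 − 0 = 740 bp
  905 − 740 = 165 bp
  1273 − 905 = 368 bp
  1929 − 1273 = 656 bp
Sorted largest to smallest: 740, 656, 368, 165 bp.

740, 656, 368, 165 bp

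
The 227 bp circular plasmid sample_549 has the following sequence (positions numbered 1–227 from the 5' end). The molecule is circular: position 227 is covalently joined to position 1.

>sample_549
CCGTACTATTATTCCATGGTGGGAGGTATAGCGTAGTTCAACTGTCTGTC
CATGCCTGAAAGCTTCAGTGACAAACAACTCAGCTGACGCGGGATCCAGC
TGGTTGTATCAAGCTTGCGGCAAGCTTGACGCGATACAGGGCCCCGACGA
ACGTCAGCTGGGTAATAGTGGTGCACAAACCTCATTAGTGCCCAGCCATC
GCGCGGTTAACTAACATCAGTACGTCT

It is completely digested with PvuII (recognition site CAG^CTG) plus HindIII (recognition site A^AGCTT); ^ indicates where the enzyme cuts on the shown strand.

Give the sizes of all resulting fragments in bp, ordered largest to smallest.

PvuII sites (CAGCTG) start at positions 81, 97, 155.
PvuII cuts after base 3 of each site, so after positions 83, 99, 157.
HindIII sites (AAGCTT) start at positions 60, 111, 122.
HindIII cuts after the first base of each site, so after positions 60, 111, 122.
Combined cut positions: 60, 83, 99, 111, 122, 157.
Circular molecule, 6 cuts → 6 fragments:
  61–83 → 23 bp
  84–99 → 16 bp
  100–111 → 12 bp
  112–122 → 11 bp
  123–157 → 35 bp
  158–227 then 1–60 → 70 + 60 = 130 bp
Sorted largest to smallest: 130, 35, 23, 16, 12, 11 bp.

130, 35, 23, 16, 12, 11 bp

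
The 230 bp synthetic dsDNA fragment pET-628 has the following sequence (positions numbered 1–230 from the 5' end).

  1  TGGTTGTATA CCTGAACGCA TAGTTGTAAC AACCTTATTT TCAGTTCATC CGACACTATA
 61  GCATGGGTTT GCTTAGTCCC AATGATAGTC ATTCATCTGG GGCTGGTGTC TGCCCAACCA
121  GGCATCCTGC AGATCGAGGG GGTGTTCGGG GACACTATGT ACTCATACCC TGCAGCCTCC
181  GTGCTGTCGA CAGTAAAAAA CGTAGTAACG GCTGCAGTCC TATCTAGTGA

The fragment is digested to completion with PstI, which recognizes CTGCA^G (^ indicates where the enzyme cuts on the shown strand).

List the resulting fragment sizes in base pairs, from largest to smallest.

131, 43, 42, 14 bp

PstI sites (CTGCAG) start at positions 127, 170, 212.
PstI cuts after base 5 of each site (before the last base), so after positions 131, 174, 216.
Linear molecule, 3 cuts → 4 fragments:
  1–131 → 131 bp
  132–174 → 43 bp
  175–216 → 42 bp
  217–230 → 14 bp
Sorted largest to smallest: 131, 43, 42, 14 bp.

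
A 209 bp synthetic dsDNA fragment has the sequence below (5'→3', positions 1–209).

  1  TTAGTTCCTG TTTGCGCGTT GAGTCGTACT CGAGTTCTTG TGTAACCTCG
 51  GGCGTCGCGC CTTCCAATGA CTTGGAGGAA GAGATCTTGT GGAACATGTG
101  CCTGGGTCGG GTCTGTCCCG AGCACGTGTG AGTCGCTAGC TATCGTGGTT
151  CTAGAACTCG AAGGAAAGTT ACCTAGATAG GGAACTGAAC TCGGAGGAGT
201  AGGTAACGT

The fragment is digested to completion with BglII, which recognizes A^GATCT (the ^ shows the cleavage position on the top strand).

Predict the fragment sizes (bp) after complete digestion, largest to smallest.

The BglII site (AGATCT) starts at position 82.
BglII cuts after the first base of each site, so after position 82.
Linear molecule, 1 cut → 2 fragments:
  1–82 → 82 bp
  83–209 → 127 bp
Sorted largest to smallest: 127, 82 bp.

127, 82 bp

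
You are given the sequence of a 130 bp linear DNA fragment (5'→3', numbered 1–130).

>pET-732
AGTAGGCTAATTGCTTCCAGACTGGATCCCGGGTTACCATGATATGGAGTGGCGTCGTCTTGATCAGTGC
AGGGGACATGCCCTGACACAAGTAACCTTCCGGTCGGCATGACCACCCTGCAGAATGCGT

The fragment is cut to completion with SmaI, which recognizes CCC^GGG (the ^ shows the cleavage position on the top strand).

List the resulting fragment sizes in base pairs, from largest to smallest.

100, 30 bp

The SmaI site (CCCGGG) starts at position 28.
SmaI cuts after base 3 of each site, so after position 30.
Linear molecule, 1 cut → 2 fragments:
  1–30 → 30 bp
  31–130 → 100 bp
Sorted largest to smallest: 100, 30 bp.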